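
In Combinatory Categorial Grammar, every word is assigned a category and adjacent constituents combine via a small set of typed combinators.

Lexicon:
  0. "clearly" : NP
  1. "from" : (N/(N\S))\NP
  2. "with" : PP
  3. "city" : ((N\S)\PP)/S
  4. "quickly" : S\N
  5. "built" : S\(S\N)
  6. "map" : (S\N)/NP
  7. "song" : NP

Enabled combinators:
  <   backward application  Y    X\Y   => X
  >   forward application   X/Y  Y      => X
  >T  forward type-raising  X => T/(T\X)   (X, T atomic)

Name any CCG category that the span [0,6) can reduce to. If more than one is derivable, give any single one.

N

[0,8] S   <
  [0,6] N   >
    [0,2] N/(N\S)   <
      [0,1] "clearly" : NP
      [1,2] "from" : (N/(N\S))\NP
    [2,6] N\S   <
      [2,3] "with" : PP
      [3,6] (N\S)\PP   >
        [3,4] "city" : ((N\S)\PP)/S
        [4,6] S   <
          [4,5] "quickly" : S\N
          [5,6] "built" : S\(S\N)
  [6,8] S\N   >
    [6,7] "map" : (S\N)/NP
    [7,8] "song" : NP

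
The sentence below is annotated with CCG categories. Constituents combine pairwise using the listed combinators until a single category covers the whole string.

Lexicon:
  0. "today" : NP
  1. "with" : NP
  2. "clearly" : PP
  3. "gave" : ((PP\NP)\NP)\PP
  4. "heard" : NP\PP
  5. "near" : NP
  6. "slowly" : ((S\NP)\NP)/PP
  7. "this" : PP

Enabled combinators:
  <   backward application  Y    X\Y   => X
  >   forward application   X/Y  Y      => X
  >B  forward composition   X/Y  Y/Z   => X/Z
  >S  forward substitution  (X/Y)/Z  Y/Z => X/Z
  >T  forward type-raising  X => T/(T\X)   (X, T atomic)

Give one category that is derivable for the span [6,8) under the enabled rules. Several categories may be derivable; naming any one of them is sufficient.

[0,8] S   <
  [0,5] NP   <
    [0,4] PP   >
      [0,1] PP/(PP\NP)   >T
        [0,1] "today" : NP
      [1,4] PP\NP   <
        [1,2] "with" : NP
        [2,4] (PP\NP)\NP   <
          [2,3] "clearly" : PP
          [3,4] "gave" : ((PP\NP)\NP)\PP
    [4,5] "heard" : NP\PP
  [5,8] S\NP   <
    [5,6] "near" : NP
    [6,8] (S\NP)\NP   >
      [6,7] "slowly" : ((S\NP)\NP)/PP
      [7,8] "this" : PP

(S\NP)\NP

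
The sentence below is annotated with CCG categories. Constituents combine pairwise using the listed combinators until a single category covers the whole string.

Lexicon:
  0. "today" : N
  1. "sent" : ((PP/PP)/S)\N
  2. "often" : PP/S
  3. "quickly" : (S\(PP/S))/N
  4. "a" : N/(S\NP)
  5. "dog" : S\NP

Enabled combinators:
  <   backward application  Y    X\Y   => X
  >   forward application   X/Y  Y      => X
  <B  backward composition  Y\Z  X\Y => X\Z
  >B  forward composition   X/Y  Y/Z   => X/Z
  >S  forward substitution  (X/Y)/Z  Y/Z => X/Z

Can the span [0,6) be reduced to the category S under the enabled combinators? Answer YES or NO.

YES

[0,6] S   <
  [0,3] PP/S   >S
    [0,2] (PP/PP)/S   <
      [0,1] "today" : N
      [1,2] "sent" : ((PP/PP)/S)\N
    [2,3] "often" : PP/S
  [3,6] S\(PP/S)   >
    [3,4] "quickly" : (S\(PP/S))/N
    [4,6] N   >
      [4,5] "a" : N/(S\NP)
      [5,6] "dog" : S\NP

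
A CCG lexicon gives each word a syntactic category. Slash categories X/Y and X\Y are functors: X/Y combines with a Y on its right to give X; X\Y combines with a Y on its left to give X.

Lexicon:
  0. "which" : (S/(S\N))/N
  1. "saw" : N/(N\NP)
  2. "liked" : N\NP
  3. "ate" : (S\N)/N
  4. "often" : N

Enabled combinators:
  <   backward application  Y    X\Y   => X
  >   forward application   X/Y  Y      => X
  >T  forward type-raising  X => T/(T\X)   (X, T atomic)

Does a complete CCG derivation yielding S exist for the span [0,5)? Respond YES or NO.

YES

[0,5] S   >
  [0,3] S/(S\N)   >
    [0,1] "which" : (S/(S\N))/N
    [1,3] N   >
      [1,2] "saw" : N/(N\NP)
      [2,3] "liked" : N\NP
  [3,5] S\N   >
    [3,4] "ate" : (S\N)/N
    [4,5] "often" : N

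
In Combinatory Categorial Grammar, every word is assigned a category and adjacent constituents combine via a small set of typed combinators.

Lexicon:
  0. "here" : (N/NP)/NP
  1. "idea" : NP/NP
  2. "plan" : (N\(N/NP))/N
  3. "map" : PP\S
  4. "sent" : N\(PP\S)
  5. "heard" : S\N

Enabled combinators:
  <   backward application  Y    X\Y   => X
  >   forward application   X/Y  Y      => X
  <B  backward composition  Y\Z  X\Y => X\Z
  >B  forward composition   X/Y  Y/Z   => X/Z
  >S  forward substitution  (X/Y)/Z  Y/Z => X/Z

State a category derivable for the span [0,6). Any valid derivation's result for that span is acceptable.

S

[0,6] S   <
  [0,5] N   <
    [0,2] N/NP   >S
      [0,1] "here" : (N/NP)/NP
      [1,2] "idea" : NP/NP
    [2,5] N\(N/NP)   >
      [2,3] "plan" : (N\(N/NP))/N
      [3,5] N   <
        [3,4] "map" : PP\S
        [4,5] "sent" : N\(PP\S)
  [5,6] "heard" : S\N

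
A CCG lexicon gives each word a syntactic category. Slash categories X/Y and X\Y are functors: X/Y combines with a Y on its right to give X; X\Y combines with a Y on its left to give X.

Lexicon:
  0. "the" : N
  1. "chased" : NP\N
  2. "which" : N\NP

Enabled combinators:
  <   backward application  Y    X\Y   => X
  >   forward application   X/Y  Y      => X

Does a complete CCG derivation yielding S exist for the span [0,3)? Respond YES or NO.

N NP\N N\NP
CKY chart[0,3] = {N}; S ∉ chart

NO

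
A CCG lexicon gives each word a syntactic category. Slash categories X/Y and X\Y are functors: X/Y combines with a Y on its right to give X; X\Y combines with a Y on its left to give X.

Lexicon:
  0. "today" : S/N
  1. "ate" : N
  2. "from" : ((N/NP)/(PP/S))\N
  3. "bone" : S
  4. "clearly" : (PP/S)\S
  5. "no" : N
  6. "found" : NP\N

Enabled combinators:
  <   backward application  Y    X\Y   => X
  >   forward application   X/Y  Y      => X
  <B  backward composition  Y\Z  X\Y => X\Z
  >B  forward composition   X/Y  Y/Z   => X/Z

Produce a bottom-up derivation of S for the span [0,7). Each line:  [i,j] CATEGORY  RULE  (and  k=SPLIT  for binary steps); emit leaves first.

[0,7] S   >
  [0,1] "today" : S/N
  [1,7] N   >
    [1,5] N/NP   >
      [1,3] (N/NP)/(PP/S)   <
        [1,2] "ate" : N
        [2,3] "from" : ((N/NP)/(PP/S))\N
      [3,5] PP/S   <
        [3,4] "bone" : S
        [4,5] "clearly" : (PP/S)\S
    [5,7] NP   <
      [5,6] "no" : N
      [6,7] "found" : NP\N

[0,1] S/N  lex  "today"
[1,2] N  lex  "ate"
[2,3] ((N/NP)/(PP/S))\N  lex  "from"
[1,3] (N/NP)/(PP/S)  <  k=2
[3,4] S  lex  "bone"
[4,5] (PP/S)\S  lex  "clearly"
[3,5] PP/S  <  k=4
[1,5] N/NP  >  k=3
[5,6] N  lex  "no"
[6,7] NP\N  lex  "found"
[5,7] NP  <  k=6
[1,7] N  >  k=5
[0,7] S  >  k=1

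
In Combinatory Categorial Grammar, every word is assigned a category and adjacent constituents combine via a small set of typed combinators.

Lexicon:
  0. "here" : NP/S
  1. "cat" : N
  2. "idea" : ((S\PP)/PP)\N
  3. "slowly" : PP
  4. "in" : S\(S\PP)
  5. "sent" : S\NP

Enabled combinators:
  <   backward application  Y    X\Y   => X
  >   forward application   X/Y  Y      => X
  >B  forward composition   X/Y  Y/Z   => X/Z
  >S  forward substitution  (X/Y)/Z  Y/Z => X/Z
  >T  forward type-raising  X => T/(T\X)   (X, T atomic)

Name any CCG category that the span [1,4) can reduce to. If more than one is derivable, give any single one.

[0,6] S   <
  [0,5] NP   >
    [0,1] "here" : NP/S
    [1,5] S   <
      [1,4] S\PP   >
        [1,3] (S\PP)/PP   <
          [1,2] "cat" : N
          [2,3] "idea" : ((S\PP)/PP)\N
        [3,4] "slowly" : PP
      [4,5] "in" : S\(S\PP)
  [5,6] "sent" : S\NP

S\PP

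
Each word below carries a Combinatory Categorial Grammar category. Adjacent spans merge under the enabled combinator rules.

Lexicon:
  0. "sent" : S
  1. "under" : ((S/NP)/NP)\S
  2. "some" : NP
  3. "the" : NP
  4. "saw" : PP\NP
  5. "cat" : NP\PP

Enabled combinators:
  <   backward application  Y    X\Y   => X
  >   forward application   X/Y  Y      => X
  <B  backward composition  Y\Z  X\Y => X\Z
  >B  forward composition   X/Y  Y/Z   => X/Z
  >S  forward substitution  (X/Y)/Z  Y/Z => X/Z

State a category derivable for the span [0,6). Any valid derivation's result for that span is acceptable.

[0,6] S   >
  [0,3] S/NP   >
    [0,2] (S/NP)/NP   <
      [0,1] "sent" : S
      [1,2] "under" : ((S/NP)/NP)\S
    [2,3] "some" : NP
  [3,6] NP   <
    [3,5] PP   <
      [3,4] "the" : NP
      [4,5] "saw" : PP\NP
    [5,6] "cat" : NP\PP

S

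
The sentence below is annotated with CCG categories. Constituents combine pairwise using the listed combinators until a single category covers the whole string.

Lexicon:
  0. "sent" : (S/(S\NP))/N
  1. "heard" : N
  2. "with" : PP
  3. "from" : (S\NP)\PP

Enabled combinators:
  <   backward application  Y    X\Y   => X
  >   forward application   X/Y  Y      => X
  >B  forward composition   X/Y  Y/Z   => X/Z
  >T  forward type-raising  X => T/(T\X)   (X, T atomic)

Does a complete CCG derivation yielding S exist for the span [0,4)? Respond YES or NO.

YES

[0,4] S   >
  [0,2] S/(S\NP)   >
    [0,1] "sent" : (S/(S\NP))/N
    [1,2] "heard" : N
  [2,4] S\NP   <
    [2,3] "with" : PP
    [3,4] "from" : (S\NP)\PP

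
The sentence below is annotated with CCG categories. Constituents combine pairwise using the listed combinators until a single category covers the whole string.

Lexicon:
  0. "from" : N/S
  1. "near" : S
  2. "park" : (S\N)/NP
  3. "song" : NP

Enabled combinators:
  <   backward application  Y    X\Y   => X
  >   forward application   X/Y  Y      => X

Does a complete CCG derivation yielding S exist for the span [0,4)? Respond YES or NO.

[0,4] S   <
  [0,2] N   >
    [0,1] "from" : N/S
    [1,2] "near" : S
  [2,4] S\N   >
    [2,3] "park" : (S\N)/NP
    [3,4] "song" : NP

YES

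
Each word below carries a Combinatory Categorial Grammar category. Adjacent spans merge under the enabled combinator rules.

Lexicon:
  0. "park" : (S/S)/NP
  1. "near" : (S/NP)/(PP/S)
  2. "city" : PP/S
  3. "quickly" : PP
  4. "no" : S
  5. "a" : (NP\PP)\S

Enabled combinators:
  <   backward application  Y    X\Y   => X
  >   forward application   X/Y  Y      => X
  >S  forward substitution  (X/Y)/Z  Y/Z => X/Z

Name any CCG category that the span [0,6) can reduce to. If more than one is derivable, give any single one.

[0,6] S   >
  [0,3] S/NP   >S
    [0,1] "park" : (S/S)/NP
    [1,3] S/NP   >
      [1,2] "near" : (S/NP)/(PP/S)
      [2,3] "city" : PP/S
  [3,6] NP   <
    [3,4] "quickly" : PP
    [4,6] NP\PP   <
      [4,5] "no" : S
      [5,6] "a" : (NP\PP)\S

S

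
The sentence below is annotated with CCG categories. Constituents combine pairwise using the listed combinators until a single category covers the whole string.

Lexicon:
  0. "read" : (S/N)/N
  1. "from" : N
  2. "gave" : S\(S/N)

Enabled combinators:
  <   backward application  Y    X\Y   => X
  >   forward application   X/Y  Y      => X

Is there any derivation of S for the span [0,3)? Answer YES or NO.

[0,3] S   <
  [0,2] S/N   >
    [0,1] "read" : (S/N)/N
    [1,2] "from" : N
  [2,3] "gave" : S\(S/N)

YES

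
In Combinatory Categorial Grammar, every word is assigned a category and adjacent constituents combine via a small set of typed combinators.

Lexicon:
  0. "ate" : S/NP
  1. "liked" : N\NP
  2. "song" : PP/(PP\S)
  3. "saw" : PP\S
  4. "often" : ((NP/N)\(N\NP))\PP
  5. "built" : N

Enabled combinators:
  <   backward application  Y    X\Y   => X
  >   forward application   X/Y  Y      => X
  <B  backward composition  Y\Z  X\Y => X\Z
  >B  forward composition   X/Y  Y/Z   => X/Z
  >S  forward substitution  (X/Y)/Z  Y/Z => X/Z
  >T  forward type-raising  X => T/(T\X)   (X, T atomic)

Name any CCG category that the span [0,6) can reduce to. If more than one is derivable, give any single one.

[0,6] S   >
  [0,5] S/N   >B
    [0,1] "ate" : S/NP
    [1,5] NP/N   <
      [1,2] "liked" : N\NP
      [2,5] (NP/N)\(N\NP)   <
        [2,4] PP   >
          [2,3] "song" : PP/(PP\S)
          [3,4] "saw" : PP\S
        [4,5] "often" : ((NP/N)\(N\NP))\PP
  [5,6] "built" : N

S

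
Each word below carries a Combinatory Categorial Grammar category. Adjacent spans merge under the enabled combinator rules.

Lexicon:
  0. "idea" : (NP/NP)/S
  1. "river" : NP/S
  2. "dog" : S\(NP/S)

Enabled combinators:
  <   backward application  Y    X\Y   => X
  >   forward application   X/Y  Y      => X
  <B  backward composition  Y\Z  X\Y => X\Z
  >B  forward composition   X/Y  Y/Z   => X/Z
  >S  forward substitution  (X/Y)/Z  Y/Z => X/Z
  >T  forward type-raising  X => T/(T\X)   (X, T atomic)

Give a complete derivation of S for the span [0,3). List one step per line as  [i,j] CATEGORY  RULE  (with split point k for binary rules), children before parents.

[0,3] S   <
  [0,2] NP/S   >S
    [0,1] "idea" : (NP/NP)/S
    [1,2] "river" : NP/S
  [2,3] "dog" : S\(NP/S)

[0,1] (NP/NP)/S  lex  "idea"
[1,2] NP/S  lex  "river"
[0,2] NP/S  >S  k=1
[2,3] S\(NP/S)  lex  "dog"
[0,3] S  <  k=2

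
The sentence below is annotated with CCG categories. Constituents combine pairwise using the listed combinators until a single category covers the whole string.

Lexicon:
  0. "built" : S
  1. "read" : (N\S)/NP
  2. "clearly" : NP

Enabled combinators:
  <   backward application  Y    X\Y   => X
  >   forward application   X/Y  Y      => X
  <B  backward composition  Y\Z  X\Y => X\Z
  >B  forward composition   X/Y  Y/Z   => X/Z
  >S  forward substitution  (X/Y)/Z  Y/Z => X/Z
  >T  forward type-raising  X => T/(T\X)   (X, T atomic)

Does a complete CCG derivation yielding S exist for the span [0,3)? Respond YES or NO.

NO

S (N\S)/NP NP
CKY chart[0,3] = {N, N/(NP\NP), N/(N\N), NP/(NP\N), PP/(PP\N), S/(S\N)}; S ∉ chart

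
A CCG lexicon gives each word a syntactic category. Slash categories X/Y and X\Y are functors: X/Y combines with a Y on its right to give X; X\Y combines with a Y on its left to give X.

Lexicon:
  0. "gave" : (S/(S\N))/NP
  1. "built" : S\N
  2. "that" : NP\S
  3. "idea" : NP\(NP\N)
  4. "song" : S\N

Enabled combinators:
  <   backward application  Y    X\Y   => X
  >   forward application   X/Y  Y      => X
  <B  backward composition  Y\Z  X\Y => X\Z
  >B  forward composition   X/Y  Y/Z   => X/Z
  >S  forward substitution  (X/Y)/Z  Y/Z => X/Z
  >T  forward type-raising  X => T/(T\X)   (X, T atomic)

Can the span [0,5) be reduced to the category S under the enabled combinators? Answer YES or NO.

[0,5] S   >
  [0,4] S/(S\N)   >
    [0,1] "gave" : (S/(S\N))/NP
    [1,4] NP   <
      [1,3] NP\N   <B
        [1,2] "built" : S\N
        [2,3] "that" : NP\S
      [3,4] "idea" : NP\(NP\N)
  [4,5] "song" : S\N

YES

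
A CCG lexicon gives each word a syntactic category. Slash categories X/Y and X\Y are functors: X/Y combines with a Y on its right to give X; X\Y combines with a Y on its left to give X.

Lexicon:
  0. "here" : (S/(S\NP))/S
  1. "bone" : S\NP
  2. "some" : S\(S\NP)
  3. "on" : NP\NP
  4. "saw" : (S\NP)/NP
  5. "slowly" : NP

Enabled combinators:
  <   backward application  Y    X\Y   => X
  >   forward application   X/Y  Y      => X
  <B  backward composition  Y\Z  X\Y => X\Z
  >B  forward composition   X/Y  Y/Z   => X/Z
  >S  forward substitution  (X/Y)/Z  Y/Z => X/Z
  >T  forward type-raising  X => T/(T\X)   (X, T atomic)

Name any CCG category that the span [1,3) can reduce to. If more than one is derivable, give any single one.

S

[0,6] S   >
  [0,3] S/(S\NP)   >
    [0,1] "here" : (S/(S\NP))/S
    [1,3] S   <
      [1,2] "bone" : S\NP
      [2,3] "some" : S\(S\NP)
  [3,6] S\NP   <B
    [3,4] "on" : NP\NP
    [4,6] S\NP   >
      [4,5] "saw" : (S\NP)/NP
      [5,6] "slowly" : NP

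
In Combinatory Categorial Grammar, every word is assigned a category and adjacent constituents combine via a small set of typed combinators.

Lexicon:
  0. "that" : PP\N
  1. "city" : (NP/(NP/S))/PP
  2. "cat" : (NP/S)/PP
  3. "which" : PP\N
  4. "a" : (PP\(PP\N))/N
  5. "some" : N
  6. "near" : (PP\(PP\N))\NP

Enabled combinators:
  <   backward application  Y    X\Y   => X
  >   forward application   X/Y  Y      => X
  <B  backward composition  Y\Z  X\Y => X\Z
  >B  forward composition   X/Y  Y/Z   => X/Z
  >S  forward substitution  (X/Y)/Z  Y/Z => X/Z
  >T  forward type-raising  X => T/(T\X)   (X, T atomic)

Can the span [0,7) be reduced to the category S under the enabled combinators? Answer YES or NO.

PP\N (NP/(NP/S))/PP (NP/S)/PP PP\N (PP\(PP\N))/N N (PP\(PP\N))\NP
CKY chart[0,7] = {N/(N\PP), NP/(NP\PP), PP, PP/(PP\PP), S/(S\PP)}; S ∉ chart

NO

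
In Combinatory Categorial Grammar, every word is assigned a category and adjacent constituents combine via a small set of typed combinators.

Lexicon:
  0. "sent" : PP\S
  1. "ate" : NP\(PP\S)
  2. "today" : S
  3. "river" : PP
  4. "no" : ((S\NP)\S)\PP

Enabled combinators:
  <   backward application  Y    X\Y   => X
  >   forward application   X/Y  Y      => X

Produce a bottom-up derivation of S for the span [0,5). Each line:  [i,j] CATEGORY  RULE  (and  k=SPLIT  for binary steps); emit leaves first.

[0,5] S   <
  [0,2] NP   <
    [0,1] "sent" : PP\S
    [1,2] "ate" : NP\(PP\S)
  [2,5] S\NP   <
    [2,3] "today" : S
    [3,5] (S\NP)\S   <
      [3,4] "river" : PP
      [4,5] "no" : ((S\NP)\S)\PP

[0,1] PP\S  lex  "sent"
[1,2] NP\(PP\S)  lex  "ate"
[0,2] NP  <  k=1
[2,3] S  lex  "today"
[3,4] PP  lex  "river"
[4,5] ((S\NP)\S)\PP  lex  "no"
[3,5] (S\NP)\S  <  k=4
[2,5] S\NP  <  k=3
[0,5] S  <  k=2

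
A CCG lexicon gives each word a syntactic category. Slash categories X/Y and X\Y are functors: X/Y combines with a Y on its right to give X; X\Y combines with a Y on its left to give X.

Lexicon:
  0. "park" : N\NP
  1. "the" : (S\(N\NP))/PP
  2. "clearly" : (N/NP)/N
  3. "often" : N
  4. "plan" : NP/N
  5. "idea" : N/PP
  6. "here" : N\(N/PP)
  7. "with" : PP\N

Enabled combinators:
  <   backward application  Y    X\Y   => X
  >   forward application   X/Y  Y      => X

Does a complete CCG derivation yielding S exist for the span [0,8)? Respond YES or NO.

YES

[0,8] S   <
  [0,1] "park" : N\NP
  [1,8] S\(N\NP)   >
    [1,2] "the" : (S\(N\NP))/PP
    [2,8] PP   <
      [2,7] N   >
        [2,4] N/NP   >
          [2,3] "clearly" : (N/NP)/N
          [3,4] "often" : N
        [4,7] NP   >
          [4,5] "plan" : NP/N
          [5,7] N   <
            [5,6] "idea" : N/PP
            [6,7] "here" : N\(N/PP)
      [7,8] "with" : PP\N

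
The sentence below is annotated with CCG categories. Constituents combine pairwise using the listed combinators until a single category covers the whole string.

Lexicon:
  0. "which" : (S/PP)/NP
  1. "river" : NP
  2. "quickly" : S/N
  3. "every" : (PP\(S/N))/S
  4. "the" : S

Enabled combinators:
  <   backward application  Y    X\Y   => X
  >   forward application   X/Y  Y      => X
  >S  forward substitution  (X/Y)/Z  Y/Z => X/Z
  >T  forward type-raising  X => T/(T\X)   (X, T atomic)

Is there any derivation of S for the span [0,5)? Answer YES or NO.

YES

[0,5] S   >
  [0,2] S/PP   >
    [0,1] "which" : (S/PP)/NP
    [1,2] "river" : NP
  [2,5] PP   <
    [2,3] "quickly" : S/N
    [3,5] PP\(S/N)   >
      [3,4] "every" : (PP\(S/N))/S
      [4,5] "the" : S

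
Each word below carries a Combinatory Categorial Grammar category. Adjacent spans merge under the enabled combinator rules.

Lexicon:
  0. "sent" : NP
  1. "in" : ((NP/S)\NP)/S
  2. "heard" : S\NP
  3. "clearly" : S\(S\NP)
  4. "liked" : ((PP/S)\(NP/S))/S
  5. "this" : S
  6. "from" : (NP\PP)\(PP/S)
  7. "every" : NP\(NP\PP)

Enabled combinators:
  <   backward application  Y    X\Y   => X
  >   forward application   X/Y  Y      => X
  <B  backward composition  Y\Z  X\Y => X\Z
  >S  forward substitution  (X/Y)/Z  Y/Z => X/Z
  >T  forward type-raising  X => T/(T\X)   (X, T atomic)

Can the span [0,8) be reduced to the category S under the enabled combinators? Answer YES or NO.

NP ((NP/S)\NP)/S S\NP S\(S\NP) ((PP/S)\(NP/S))/S S (NP\PP)\(PP/S) NP\(NP\PP)
CKY chart[0,8] = {N/(N\NP), NP, NP/(NP\NP), PP/(PP\NP), S/(S\NP)}; S ∉ chart

NO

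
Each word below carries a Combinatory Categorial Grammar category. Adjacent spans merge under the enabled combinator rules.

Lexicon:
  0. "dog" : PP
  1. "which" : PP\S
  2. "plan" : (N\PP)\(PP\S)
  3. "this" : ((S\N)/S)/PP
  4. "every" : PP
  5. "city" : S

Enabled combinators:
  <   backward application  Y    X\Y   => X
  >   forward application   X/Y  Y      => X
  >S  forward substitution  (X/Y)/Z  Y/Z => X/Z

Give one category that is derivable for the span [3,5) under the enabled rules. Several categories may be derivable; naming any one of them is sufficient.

[0,6] S   <
  [0,3] N   <
    [0,1] "dog" : PP
    [1,3] N\PP   <
      [1,2] "which" : PP\S
      [2,3] "plan" : (N\PP)\(PP\S)
  [3,6] S\N   >
    [3,5] (S\N)/S   >
      [3,4] "this" : ((S\N)/S)/PP
      [4,5] "every" : PP
    [5,6] "city" : S

(S\N)/S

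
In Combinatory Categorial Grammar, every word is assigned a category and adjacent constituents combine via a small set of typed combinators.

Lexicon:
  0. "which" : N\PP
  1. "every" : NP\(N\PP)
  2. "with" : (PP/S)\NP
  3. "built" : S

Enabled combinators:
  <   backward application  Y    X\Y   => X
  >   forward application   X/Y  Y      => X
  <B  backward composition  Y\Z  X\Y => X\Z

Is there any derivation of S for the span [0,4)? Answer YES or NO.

NO

N\PP NP\(N\PP) (PP/S)\NP S
CKY chart[0,4] = {PP}; S ∉ chart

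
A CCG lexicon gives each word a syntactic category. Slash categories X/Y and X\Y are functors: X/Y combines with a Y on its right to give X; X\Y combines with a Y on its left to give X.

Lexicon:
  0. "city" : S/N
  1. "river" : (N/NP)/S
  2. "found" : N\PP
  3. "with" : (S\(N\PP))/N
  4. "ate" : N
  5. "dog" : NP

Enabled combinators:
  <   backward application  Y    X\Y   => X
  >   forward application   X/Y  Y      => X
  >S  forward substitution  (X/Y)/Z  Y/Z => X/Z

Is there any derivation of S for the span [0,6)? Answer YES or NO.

YES

[0,6] S   >
  [0,1] "city" : S/N
  [1,6] N   >
    [1,5] N/NP   >
      [1,2] "river" : (N/NP)/S
      [2,5] S   <
        [2,3] "found" : N\PP
        [3,5] S\(N\PP)   >
          [3,4] "with" : (S\(N\PP))/N
          [4,5] "ate" : N
    [5,6] "dog" : NP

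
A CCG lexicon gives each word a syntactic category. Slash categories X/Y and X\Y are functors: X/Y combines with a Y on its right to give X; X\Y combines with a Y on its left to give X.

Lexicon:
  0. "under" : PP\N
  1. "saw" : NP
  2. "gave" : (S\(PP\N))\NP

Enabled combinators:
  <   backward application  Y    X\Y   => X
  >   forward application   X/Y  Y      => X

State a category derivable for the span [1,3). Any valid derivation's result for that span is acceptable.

S\(PP\N)

[0,3] S   <
  [0,1] "under" : PP\N
  [1,3] S\(PP\N)   <
    [1,2] "saw" : NP
    [2,3] "gave" : (S\(PP\N))\NP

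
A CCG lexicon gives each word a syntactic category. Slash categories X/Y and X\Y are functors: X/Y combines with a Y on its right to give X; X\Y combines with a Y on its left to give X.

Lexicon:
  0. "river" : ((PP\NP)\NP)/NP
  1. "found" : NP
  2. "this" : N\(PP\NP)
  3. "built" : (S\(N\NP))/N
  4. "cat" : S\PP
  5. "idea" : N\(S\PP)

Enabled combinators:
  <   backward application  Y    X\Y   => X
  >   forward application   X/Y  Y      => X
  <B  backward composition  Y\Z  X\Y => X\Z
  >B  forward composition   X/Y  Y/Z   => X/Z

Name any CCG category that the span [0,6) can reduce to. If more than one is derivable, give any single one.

S

[0,6] S   <
  [0,3] N\NP   <B
    [0,2] (PP\NP)\NP   >
      [0,1] "river" : ((PP\NP)\NP)/NP
      [1,2] "found" : NP
    [2,3] "this" : N\(PP\NP)
  [3,6] S\(N\NP)   >
    [3,4] "built" : (S\(N\NP))/N
    [4,6] N   <
      [4,5] "cat" : S\PP
      [5,6] "idea" : N\(S\PP)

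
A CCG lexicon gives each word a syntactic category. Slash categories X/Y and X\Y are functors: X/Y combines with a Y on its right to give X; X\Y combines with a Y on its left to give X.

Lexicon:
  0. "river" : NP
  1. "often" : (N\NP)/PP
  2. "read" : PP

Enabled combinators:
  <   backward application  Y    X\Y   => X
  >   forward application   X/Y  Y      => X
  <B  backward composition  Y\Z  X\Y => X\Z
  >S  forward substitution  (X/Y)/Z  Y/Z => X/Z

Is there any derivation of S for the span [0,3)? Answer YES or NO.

NO

NP (N\NP)/PP PP
CKY chart[0,3] = {N}; S ∉ chart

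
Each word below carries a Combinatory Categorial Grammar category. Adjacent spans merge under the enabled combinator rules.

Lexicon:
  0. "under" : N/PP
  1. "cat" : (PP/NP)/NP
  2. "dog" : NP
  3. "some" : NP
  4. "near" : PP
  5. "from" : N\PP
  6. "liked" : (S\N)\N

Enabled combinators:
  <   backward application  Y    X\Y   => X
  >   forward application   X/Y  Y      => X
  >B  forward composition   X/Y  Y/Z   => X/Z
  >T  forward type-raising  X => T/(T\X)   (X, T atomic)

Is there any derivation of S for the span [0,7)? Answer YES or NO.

[0,7] S   <
  [0,4] N   >
    [0,1] "under" : N/PP
    [1,4] PP   >
      [1,3] PP/NP   >
        [1,2] "cat" : (PP/NP)/NP
        [2,3] "dog" : NP
      [3,4] "some" : NP
  [4,7] S\N   <
    [4,6] N   <
      [4,5] "near" : PP
      [5,6] "from" : N\PP
    [6,7] "liked" : (S\N)\N

YES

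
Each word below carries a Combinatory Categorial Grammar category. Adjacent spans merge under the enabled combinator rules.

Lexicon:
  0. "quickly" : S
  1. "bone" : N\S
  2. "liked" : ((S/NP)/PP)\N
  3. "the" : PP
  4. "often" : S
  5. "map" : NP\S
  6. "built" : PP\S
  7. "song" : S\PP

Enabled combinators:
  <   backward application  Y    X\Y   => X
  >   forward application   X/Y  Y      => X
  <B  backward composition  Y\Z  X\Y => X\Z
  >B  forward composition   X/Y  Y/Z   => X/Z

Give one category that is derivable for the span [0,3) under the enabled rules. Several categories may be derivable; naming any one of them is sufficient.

(S/NP)/PP

[0,8] S   <
  [0,7] PP   <
    [0,6] S   >
      [0,4] S/NP   >
        [0,3] (S/NP)/PP   <
          [0,2] N   <
            [0,1] "quickly" : S
            [1,2] "bone" : N\S
          [2,3] "liked" : ((S/NP)/PP)\N
        [3,4] "the" : PP
      [4,6] NP   <
        [4,5] "often" : S
        [5,6] "map" : NP\S
    [6,7] "built" : PP\S
  [7,8] "song" : S\PP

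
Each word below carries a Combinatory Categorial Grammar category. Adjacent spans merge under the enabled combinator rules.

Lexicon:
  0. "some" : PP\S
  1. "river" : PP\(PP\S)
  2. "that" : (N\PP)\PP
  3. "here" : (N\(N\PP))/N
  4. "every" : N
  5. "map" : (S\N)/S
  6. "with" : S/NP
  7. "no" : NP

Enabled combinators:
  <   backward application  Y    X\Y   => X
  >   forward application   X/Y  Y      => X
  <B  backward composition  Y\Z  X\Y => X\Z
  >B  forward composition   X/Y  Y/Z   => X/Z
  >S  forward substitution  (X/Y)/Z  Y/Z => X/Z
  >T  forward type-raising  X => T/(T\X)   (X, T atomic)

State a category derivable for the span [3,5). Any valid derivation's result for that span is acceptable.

[0,8] S   <
  [0,5] N   <
    [0,3] N\PP   <
      [0,2] PP   <
        [0,1] "some" : PP\S
        [1,2] "river" : PP\(PP\S)
      [2,3] "that" : (N\PP)\PP
    [3,5] N\(N\PP)   >
      [3,4] "here" : (N\(N\PP))/N
      [4,5] "every" : N
  [5,8] S\N   >
    [5,6] "map" : (S\N)/S
    [6,8] S   >
      [6,7] "with" : S/NP
      [7,8] "no" : NP

N\(N\PP)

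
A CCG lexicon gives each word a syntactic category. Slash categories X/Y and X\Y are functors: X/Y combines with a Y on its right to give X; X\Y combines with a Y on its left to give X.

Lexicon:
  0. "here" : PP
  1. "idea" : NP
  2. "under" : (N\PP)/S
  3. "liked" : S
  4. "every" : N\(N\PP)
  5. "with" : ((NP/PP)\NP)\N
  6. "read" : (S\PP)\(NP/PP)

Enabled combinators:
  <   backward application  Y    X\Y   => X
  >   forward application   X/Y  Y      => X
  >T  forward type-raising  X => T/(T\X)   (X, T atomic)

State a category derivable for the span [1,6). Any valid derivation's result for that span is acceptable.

[0,7] S   >
  [0,1] S/(S\PP)   >T
    [0,1] "here" : PP
  [1,7] S\PP   <
    [1,6] NP/PP   <
      [1,2] "idea" : NP
      [2,6] (NP/PP)\NP   <
        [2,5] N   <
          [2,4] N\PP   >
            [2,3] "under" : (N\PP)/S
            [3,4] "liked" : S
          [4,5] "every" : N\(N\PP)
        [5,6] "with" : ((NP/PP)\NP)\N
    [6,7] "read" : (S\PP)\(NP/PP)

NP/PP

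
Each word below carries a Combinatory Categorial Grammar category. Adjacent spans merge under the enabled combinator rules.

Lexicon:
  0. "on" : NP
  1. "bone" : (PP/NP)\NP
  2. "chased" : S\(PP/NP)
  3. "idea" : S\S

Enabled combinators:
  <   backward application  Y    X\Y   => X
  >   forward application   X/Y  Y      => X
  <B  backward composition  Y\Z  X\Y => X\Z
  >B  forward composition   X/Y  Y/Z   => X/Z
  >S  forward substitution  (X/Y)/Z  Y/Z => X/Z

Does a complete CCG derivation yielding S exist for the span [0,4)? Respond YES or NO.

YES

[0,4] S   <
  [0,1] "on" : NP
  [1,4] S\NP   <B
    [1,3] S\NP   <B
      [1,2] "bone" : (PP/NP)\NP
      [2,3] "chased" : S\(PP/NP)
    [3,4] "idea" : S\S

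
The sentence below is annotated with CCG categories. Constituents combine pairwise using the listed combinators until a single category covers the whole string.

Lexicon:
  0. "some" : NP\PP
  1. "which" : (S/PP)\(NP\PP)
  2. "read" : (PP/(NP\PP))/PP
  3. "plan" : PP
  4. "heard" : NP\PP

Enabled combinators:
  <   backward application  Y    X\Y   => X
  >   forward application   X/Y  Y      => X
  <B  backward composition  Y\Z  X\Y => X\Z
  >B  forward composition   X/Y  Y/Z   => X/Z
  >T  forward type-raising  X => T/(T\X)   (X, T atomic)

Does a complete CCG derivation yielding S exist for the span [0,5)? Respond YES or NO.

YES

[0,5] S   >
  [0,2] S/PP   <
    [0,1] "some" : NP\PP
    [1,2] "which" : (S/PP)\(NP\PP)
  [2,5] PP   >
    [2,4] PP/(NP\PP)   >
      [2,3] "read" : (PP/(NP\PP))/PP
      [3,4] "plan" : PP
    [4,5] "heard" : NP\PP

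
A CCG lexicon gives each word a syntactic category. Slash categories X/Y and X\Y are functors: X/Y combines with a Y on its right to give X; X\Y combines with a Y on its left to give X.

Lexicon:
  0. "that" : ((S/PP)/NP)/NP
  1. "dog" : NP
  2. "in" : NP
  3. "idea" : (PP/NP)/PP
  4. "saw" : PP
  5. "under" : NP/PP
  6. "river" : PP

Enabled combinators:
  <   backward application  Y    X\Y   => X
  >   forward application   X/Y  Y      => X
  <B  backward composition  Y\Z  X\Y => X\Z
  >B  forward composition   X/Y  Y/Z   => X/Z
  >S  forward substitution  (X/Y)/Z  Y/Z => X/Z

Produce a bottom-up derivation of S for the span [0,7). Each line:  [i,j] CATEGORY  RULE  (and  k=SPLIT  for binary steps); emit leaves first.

[0,1] ((S/PP)/NP)/NP  lex  "that"
[1,2] NP  lex  "dog"
[0,2] (S/PP)/NP  >  k=1
[2,3] NP  lex  "in"
[0,3] S/PP  >  k=2
[3,4] (PP/NP)/PP  lex  "idea"
[4,5] PP  lex  "saw"
[3,5] PP/NP  >  k=4
[5,6] NP/PP  lex  "under"
[6,7] PP  lex  "river"
[5,7] NP  >  k=6
[3,7] PP  >  k=5
[0,7] S  >  k=3

[0,7] S   >
  [0,3] S/PP   >
    [0,2] (S/PP)/NP   >
      [0,1] "that" : ((S/PP)/NP)/NP
      [1,2] "dog" : NP
    [2,3] "in" : NP
  [3,7] PP   >
    [3,5] PP/NP   >
      [3,4] "idea" : (PP/NP)/PP
      [4,5] "saw" : PP
    [5,7] NP   >
      [5,6] "under" : NP/PP
      [6,7] "river" : PP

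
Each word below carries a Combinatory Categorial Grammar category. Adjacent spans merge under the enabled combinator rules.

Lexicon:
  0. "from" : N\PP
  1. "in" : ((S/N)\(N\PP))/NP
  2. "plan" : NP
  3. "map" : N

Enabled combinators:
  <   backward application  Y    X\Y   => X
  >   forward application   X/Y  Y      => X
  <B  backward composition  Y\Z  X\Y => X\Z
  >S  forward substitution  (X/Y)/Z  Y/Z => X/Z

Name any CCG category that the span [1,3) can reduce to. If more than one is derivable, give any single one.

[0,4] S   >
  [0,3] S/N   <
    [0,1] "from" : N\PP
    [1,3] (S/N)\(N\PP)   >
      [1,2] "in" : ((S/N)\(N\PP))/NP
      [2,3] "plan" : NP
  [3,4] "map" : N

(S/N)\(N\PP)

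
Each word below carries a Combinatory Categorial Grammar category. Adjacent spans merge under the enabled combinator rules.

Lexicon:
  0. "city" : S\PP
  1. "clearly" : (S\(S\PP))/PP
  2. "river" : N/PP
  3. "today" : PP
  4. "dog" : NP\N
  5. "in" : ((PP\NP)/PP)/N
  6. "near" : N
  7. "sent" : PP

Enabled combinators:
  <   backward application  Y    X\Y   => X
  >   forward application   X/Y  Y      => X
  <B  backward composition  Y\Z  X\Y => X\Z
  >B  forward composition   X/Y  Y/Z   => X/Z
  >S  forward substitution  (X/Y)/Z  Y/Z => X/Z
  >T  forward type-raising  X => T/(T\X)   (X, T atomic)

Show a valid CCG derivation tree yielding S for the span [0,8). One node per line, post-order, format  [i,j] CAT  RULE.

[0,1] S\PP  lex  "city"
[1,2] (S\(S\PP))/PP  lex  "clearly"
[2,3] N/PP  lex  "river"
[3,4] PP  lex  "today"
[2,4] N  >  k=3
[4,5] NP\N  lex  "dog"
[2,5] NP  <  k=4
[5,6] ((PP\NP)/PP)/N  lex  "in"
[6,7] N  lex  "near"
[5,7] (PP\NP)/PP  >  k=6
[7,8] PP  lex  "sent"
[5,8] PP\NP  >  k=7
[2,8] PP  <  k=5
[1,8] S\(S\PP)  >  k=2
[0,8] S  <  k=1

[0,8] S   <
  [0,1] "city" : S\PP
  [1,8] S\(S\PP)   >
    [1,2] "clearly" : (S\(S\PP))/PP
    [2,8] PP   <
      [2,5] NP   <
        [2,4] N   >
          [2,3] "river" : N/PP
          [3,4] "today" : PP
        [4,5] "dog" : NP\N
      [5,8] PP\NP   >
        [5,7] (PP\NP)/PP   >
          [5,6] "in" : ((PP\NP)/PP)/N
          [6,7] "near" : N
        [7,8] "sent" : PP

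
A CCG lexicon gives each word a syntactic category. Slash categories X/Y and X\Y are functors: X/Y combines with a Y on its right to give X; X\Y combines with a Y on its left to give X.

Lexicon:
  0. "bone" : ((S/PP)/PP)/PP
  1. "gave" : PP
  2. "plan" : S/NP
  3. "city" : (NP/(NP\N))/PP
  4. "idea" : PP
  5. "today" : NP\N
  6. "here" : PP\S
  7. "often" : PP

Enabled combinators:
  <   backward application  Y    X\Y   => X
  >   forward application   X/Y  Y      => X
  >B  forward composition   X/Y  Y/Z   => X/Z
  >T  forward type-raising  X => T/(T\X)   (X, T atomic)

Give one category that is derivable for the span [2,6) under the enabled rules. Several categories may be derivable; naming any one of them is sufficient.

[0,8] S   >
  [0,7] S/PP   >
    [0,2] (S/PP)/PP   >
      [0,1] "bone" : ((S/PP)/PP)/PP
      [1,2] "gave" : PP
    [2,7] PP   <
      [2,6] S   >
        [2,3] "plan" : S/NP
        [3,6] NP   >
          [3,5] NP/(NP\N)   >
            [3,4] "city" : (NP/(NP\N))/PP
            [4,5] "idea" : PP
          [5,6] "today" : NP\N
      [6,7] "here" : PP\S
  [7,8] "often" : PP

S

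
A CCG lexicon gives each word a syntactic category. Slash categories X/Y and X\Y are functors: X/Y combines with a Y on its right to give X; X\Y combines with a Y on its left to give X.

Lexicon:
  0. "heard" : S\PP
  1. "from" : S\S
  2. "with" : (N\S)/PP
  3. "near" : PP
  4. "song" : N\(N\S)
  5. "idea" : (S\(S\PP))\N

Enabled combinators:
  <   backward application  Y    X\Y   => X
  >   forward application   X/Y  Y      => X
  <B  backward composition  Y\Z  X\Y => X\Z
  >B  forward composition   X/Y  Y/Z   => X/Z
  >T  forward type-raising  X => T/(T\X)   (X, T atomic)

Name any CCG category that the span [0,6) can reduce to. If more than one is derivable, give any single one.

S

[0,6] S   <
  [0,2] S\PP   <B
    [0,1] "heard" : S\PP
    [1,2] "from" : S\S
  [2,6] S\(S\PP)   <
    [2,5] N   <
      [2,4] N\S   >
        [2,3] "with" : (N\S)/PP
        [3,4] "near" : PP
      [4,5] "song" : N\(N\S)
    [5,6] "idea" : (S\(S\PP))\N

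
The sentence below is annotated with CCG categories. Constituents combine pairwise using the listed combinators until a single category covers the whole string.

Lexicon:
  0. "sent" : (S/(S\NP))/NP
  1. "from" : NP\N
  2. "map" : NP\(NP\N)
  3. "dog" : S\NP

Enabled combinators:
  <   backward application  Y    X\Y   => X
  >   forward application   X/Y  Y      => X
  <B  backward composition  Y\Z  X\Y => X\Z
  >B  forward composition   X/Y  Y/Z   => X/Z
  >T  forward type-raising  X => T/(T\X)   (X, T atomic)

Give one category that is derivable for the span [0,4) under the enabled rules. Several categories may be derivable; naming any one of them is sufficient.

S

[0,4] S   >
  [0,3] S/(S\NP)   >
    [0,1] "sent" : (S/(S\NP))/NP
    [1,3] NP   <
      [1,2] "from" : NP\N
      [2,3] "map" : NP\(NP\N)
  [3,4] "dog" : S\NP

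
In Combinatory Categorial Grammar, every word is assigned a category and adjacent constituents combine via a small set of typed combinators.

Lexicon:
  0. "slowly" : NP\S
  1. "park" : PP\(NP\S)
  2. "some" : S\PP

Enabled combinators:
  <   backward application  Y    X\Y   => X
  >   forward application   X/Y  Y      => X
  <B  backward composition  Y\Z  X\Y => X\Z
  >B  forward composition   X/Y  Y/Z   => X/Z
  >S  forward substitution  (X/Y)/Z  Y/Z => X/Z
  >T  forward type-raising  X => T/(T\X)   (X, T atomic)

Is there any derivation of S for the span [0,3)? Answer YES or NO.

[0,3] S   <
  [0,2] PP   <
    [0,1] "slowly" : NP\S
    [1,2] "park" : PP\(NP\S)
  [2,3] "some" : S\PP

YES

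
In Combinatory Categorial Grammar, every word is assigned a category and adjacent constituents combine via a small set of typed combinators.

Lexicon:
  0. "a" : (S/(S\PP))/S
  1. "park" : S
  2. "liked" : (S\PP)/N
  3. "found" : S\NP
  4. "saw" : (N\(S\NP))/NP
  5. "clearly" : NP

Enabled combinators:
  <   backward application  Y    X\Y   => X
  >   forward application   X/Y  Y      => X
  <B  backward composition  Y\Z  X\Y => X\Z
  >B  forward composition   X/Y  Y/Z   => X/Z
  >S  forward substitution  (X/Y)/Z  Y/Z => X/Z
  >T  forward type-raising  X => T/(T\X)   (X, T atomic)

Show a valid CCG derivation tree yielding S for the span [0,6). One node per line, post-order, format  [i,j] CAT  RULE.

[0,6] S   >
  [0,2] S/(S\PP)   >
    [0,1] "a" : (S/(S\PP))/S
    [1,2] "park" : S
  [2,6] S\PP   >
    [2,3] "liked" : (S\PP)/N
    [3,6] N   <
      [3,4] "found" : S\NP
      [4,6] N\(S\NP)   >
        [4,5] "saw" : (N\(S\NP))/NP
        [5,6] "clearly" : NP

[0,1] (S/(S\PP))/S  lex  "a"
[1,2] S  lex  "park"
[0,2] S/(S\PP)  >  k=1
[2,3] (S\PP)/N  lex  "liked"
[3,4] S\NP  lex  "found"
[4,5] (N\(S\NP))/NP  lex  "saw"
[5,6] NP  lex  "clearly"
[4,6] N\(S\NP)  >  k=5
[3,6] N  <  k=4
[2,6] S\PP  >  k=3
[0,6] S  >  k=2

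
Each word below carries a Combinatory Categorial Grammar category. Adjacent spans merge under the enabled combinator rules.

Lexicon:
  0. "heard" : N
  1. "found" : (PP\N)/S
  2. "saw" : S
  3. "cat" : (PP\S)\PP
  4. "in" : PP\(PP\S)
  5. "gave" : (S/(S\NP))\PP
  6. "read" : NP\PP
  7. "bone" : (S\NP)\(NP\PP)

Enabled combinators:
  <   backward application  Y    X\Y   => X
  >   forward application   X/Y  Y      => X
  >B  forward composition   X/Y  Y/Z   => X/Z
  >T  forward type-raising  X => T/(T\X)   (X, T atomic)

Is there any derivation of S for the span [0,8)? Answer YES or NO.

[0,8] S   >
  [0,6] S/(S\NP)   <
    [0,5] PP   <
      [0,4] PP\S   <
        [0,3] PP   >
          [0,1] PP/(PP\N)   >T
            [0,1] "heard" : N
          [1,3] PP\N   >
            [1,2] "found" : (PP\N)/S
            [2,3] "saw" : S
        [3,4] "cat" : (PP\S)\PP
      [4,5] "in" : PP\(PP\S)
    [5,6] "gave" : (S/(S\NP))\PP
  [6,8] S\NP   <
    [6,7] "read" : NP\PP
    [7,8] "bone" : (S\NP)\(NP\PP)

YES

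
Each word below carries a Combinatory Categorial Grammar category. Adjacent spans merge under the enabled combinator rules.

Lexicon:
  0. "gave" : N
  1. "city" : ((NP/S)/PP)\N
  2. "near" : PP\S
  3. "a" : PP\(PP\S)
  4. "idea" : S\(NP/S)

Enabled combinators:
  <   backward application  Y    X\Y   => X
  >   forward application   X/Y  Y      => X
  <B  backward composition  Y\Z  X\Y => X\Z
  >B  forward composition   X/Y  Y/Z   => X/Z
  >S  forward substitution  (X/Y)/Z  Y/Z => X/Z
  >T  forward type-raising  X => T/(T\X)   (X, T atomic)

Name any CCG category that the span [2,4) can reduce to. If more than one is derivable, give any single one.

[0,5] S   <
  [0,4] NP/S   >
    [0,2] (NP/S)/PP   <
      [0,1] "gave" : N
      [1,2] "city" : ((NP/S)/PP)\N
    [2,4] PP   <
      [2,3] "near" : PP\S
      [3,4] "a" : PP\(PP\S)
  [4,5] "idea" : S\(NP/S)

PP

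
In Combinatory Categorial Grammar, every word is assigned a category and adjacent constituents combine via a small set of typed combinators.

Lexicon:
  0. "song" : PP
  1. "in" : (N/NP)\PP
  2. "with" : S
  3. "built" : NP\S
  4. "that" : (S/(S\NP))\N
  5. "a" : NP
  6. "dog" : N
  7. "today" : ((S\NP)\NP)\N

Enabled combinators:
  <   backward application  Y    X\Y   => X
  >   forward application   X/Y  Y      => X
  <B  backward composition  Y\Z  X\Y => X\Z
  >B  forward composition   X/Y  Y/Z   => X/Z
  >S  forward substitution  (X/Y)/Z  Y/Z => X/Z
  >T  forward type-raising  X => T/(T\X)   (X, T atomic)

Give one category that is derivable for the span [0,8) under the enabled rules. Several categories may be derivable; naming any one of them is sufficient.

S

[0,8] S   >
  [0,5] S/(S\NP)   <
    [0,4] N   >
      [0,2] N/NP   <
        [0,1] "song" : PP
        [1,2] "in" : (N/NP)\PP
      [2,4] NP   <
        [2,3] "with" : S
        [3,4] "built" : NP\S
    [4,5] "that" : (S/(S\NP))\N
  [5,8] S\NP   <
    [5,6] "a" : NP
    [6,8] (S\NP)\NP   <
      [6,7] "dog" : N
      [7,8] "today" : ((S\NP)\NP)\N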